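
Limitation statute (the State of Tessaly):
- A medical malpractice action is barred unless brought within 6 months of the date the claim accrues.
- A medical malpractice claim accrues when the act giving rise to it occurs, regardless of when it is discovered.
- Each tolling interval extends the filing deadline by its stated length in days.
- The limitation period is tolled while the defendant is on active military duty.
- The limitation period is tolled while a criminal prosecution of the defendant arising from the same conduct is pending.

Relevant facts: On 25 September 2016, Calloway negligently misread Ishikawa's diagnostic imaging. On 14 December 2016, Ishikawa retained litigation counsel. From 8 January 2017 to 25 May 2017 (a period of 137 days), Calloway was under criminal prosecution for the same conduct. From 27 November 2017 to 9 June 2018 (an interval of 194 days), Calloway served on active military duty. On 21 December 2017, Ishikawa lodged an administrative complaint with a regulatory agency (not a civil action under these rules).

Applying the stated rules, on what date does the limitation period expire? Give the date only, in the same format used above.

The claim accrued on 25 September 2016, when the wrongful act occurred.
6 months from 25 September 2016 is 25 March 2017.
Because the pending criminal prosecution ran from 8 January 2017 to 25 May 2017, the deadline is extended by 137 days to 9 August 2017.
The defendant's active military service starting 27 November 2017 came too late — the period had run on 9 August 2017 — and so does not extend the deadline.
The other events in the timeline have no effect on the limitation period under the stated rules.

9 August 2017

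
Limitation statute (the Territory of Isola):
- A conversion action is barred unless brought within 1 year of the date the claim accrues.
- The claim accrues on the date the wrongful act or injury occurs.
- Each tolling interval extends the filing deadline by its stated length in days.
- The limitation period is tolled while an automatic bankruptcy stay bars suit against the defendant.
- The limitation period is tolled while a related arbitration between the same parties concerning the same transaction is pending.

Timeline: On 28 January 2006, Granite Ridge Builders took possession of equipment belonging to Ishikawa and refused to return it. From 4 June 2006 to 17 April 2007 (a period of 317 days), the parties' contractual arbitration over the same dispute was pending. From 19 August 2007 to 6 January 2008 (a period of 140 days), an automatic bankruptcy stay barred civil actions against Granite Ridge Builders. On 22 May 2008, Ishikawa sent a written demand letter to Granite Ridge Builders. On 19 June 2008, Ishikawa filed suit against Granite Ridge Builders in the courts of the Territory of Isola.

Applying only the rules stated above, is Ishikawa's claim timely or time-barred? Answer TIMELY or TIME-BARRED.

TIME-BARRED

The claim accrued on 28 January 2006, the date of the act.
1 year from 28 January 2006 is 28 January 2007.
The period was tolled for 317 days by the pending related arbitration (4 June 2006 to 17 April 2007), pushing the deadline to 11 December 2007.
The period was tolled for 140 days by the automatic bankruptcy stay (19 August 2007 to 6 January 2008), pushing the deadline to 29 April 2008.
The other events in the timeline have no effect on the limitation period under the stated rules.
Filing on 19 June 2008 missed the 29 April 2008 deadline — the action is time-barred.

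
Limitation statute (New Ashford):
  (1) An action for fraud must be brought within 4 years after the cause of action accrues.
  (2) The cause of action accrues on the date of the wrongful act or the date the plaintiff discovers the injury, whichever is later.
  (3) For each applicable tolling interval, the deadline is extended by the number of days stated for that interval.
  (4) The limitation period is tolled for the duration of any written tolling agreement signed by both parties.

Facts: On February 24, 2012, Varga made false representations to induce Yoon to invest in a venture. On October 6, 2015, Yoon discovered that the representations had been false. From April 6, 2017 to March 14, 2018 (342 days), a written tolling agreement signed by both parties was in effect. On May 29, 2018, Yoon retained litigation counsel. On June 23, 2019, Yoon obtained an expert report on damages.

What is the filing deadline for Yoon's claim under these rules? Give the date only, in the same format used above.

September 12, 2020

Taking the later of the act (February 24, 2012) and discovery (October 6, 2015), the claim accrued on October 6, 2015.
The untolled deadline — 4 years after October 6, 2015 — is October 6, 2019.
Because the written tolling agreement ran from April 6, 2017 to March 14, 2018, the deadline is extended by 342 days to September 12, 2020.
Nothing else in the chronology tolls or restarts the period.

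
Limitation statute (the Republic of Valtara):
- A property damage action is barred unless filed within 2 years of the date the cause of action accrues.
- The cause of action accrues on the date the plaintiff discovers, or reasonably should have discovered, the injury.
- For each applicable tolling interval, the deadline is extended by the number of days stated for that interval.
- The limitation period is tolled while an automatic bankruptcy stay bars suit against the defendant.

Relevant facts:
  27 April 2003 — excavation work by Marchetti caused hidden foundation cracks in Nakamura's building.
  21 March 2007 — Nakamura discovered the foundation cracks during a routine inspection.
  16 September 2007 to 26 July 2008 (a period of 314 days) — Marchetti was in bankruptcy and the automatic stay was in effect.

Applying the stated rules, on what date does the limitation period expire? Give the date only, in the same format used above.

The claim did not accrue until Nakamura discovered the injury on 21 March 2007; the 27 April 2003 act date does not start the clock under the stated rule.
The untolled deadline — 2 years after 21 March 2007 — is 21 March 2009.
The automatic bankruptcy stay from 16 September 2007 to 26 July 2008 tolled the period for 314 days, extending the deadline to 29 January 2010.

29 January 2010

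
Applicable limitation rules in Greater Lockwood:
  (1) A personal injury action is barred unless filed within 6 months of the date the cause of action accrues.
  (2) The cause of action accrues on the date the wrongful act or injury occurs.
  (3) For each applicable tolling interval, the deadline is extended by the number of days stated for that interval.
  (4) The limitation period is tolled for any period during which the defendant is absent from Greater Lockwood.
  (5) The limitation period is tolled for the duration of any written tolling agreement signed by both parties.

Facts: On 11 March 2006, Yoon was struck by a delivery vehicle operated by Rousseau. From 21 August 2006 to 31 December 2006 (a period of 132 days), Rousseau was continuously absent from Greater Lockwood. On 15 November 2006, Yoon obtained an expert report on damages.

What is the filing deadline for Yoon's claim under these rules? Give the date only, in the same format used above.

21 January 2007

The limitation period began to run on 11 March 2006.
6 months from 11 March 2006 is 11 September 2006.
The defendant's absence from the jurisdiction from 21 August 2006 to 31 December 2006 tolled the period for 132 days, extending the deadline to 21 January 2007.
The other events in the timeline have no effect on the limitation period under the stated rules.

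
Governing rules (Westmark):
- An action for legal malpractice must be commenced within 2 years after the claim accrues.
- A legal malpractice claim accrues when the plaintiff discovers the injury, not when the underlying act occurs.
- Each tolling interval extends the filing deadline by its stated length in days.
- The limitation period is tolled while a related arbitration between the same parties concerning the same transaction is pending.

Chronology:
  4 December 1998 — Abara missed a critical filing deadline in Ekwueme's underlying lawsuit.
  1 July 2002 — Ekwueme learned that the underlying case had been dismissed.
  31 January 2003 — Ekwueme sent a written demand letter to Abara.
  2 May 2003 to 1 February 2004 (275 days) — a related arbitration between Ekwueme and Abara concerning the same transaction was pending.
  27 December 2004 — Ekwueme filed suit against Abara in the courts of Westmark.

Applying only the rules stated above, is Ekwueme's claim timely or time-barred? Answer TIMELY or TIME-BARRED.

TIMELY

Accrual is tied to discovery, so the period began on 1 July 2002 rather than on 4 December 1998 when the act occurred.
2 years from 1 July 2002 is 1 July 2004.
The pending related arbitration from 2 May 2003 to 1 February 2004 tolled the period for 275 days, extending the deadline to 2 April 2005.
The other events in the timeline have no effect on the limitation period under the stated rules.
Filing on 27 December 2004 beat the 2 April 2005 deadline — the action is timely.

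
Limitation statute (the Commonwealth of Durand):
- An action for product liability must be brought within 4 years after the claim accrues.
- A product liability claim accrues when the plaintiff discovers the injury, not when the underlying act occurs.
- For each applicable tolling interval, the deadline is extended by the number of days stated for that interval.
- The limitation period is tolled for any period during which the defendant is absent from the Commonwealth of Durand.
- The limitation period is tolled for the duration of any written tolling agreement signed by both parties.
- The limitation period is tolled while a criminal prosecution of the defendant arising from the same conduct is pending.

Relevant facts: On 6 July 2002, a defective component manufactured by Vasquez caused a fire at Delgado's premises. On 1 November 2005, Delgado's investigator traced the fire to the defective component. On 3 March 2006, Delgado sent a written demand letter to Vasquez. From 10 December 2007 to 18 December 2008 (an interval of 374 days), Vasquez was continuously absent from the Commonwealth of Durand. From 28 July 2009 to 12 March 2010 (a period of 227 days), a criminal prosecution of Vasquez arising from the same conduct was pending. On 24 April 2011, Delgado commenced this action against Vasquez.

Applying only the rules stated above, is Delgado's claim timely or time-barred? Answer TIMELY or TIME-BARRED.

Accrual is tied to discovery, so the period began on 1 November 2005 rather than on 6 July 2002 when the act occurred.
The untolled deadline — 4 years after 1 November 2005 — is 1 November 2009.
The period was tolled for 374 days by the defendant's absence from the jurisdiction (10 December 2007 to 18 December 2008), pushing the deadline to 10 November 2010.
The period was tolled for 227 days by the pending criminal prosecution (28 July 2009 to 12 March 2010), pushing the deadline to 25 June 2011.
None of the other events listed affects the running of the period under the stated rules.
Filing on 24 April 2011 beat the 25 June 2011 deadline — the action is timely.

TIMELY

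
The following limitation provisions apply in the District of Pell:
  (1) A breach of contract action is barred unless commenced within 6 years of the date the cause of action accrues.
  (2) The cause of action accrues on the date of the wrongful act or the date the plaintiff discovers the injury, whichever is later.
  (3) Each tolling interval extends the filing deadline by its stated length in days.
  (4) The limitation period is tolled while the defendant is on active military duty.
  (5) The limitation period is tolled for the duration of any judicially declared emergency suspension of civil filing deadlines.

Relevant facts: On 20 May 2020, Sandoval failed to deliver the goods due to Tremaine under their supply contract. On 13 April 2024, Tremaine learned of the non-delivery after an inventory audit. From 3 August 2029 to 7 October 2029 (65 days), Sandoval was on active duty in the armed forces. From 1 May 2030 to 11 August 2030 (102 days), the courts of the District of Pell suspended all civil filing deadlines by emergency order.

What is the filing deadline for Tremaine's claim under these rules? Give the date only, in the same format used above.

Taking the later of the act (20 May 2020) and discovery (13 April 2024), the claim accrued on 13 April 2024.
Adding the 6 years base period to 13 April 2024 gives a deadline of 13 April 2030, before any tolling.
The defendant's active military service from 3 August 2029 to 7 October 2029 tolled the period for 65 days, extending the deadline to 17 June 2030.
The emergency suspension of filing deadlines from 1 May 2030 to 11 August 2030 tolled the period for 102 days, extending the deadline to 27 September 2030.

27 September 2030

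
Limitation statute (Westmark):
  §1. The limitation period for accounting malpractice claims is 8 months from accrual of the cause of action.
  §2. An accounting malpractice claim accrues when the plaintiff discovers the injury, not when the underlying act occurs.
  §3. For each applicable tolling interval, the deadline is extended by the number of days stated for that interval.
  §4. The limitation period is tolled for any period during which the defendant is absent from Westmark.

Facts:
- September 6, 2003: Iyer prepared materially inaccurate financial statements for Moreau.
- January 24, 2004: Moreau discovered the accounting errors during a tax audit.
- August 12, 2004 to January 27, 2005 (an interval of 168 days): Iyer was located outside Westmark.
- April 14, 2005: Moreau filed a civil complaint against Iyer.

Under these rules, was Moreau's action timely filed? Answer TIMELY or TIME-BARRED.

Under the discovery rule, the claim accrued on January 24, 2004, when Moreau discovered the injury — not on the September 6, 2003 date of the underlying act.
The untolled deadline — 8 months after January 24, 2004 — is September 24, 2004.
Because the defendant's absence from the jurisdiction ran from August 12, 2004 to January 27, 2005, the deadline is extended by 168 days to March 11, 2005.
Moreau filed on April 14, 2005, after the March 11, 2005 deadline, so the action is time-barred.

TIME-BARRED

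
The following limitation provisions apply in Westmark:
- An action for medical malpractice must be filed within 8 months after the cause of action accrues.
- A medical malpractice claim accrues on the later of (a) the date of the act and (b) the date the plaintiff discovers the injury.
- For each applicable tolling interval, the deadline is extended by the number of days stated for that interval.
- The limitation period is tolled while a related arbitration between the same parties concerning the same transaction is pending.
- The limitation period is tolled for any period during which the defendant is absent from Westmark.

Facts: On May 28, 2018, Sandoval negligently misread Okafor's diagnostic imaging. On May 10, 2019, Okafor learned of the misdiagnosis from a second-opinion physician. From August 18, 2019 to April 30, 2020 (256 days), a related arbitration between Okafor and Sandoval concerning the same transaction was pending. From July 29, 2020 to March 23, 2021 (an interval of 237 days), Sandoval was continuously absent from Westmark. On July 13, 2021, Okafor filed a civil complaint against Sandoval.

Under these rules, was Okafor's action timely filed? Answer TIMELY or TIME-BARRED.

Because discovery on May 10, 2019 post-dates the May 28, 2018 act, accrual under the later-of rule falls on May 10, 2019.
The untolled deadline — 8 months after May 10, 2019 — is January 10, 2020.
Because the pending related arbitration ran from August 18, 2019 to April 30, 2020, the deadline is extended by 256 days to September 22, 2020.
The period was tolled for 237 days by the defendant's absence from the jurisdiction (July 29, 2020 to March 23, 2021), pushing the deadline to May 17, 2021.
The July 13, 2021 filing falls after the May 17, 2021 deadline; the claim is time-barred.

TIME-BARRED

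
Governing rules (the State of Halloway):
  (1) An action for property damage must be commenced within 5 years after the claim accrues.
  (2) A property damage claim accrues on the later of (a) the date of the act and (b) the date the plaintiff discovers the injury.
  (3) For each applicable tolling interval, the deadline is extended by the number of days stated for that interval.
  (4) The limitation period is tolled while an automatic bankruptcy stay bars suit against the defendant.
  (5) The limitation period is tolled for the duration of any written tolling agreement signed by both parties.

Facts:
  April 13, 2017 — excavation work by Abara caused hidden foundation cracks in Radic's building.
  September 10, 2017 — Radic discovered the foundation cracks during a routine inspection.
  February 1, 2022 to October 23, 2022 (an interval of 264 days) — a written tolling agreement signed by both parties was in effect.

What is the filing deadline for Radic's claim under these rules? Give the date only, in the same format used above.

The claim accrued on September 10, 2017 — the later of the April 13, 2017 act and the September 10, 2017 discovery.
Adding the 5 years base period to September 10, 2017 gives a deadline of September 10, 2022, before any tolling.
The written tolling agreement from February 1, 2022 to October 23, 2022 tolled the period for 264 days, extending the deadline to June 1, 2023.

June 1, 2023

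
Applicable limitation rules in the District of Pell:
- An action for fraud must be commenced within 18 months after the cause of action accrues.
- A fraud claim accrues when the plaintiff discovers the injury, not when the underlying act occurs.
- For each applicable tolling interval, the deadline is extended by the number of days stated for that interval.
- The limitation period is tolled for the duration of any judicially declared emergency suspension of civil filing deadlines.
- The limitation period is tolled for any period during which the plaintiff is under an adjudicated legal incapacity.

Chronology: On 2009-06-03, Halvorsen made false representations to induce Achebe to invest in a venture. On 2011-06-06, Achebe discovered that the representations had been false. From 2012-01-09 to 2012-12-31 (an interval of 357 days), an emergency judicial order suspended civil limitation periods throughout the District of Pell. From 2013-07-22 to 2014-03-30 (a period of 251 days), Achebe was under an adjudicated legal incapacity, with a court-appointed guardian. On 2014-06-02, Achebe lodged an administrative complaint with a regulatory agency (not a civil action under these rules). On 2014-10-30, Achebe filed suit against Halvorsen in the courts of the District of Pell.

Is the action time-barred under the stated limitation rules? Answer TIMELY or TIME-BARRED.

The claim did not accrue until Achebe discovered the injury on 2011-06-06; the 2009-06-03 act date does not start the clock under the stated rule.
18 months from 2011-06-06 is 2012-12-06.
The period was tolled for 357 days by the emergency suspension of filing deadlines (2012-01-09 to 2012-12-31), pushing the deadline to 2013-11-28.
The period was tolled for 251 days by the plaintiff's legal incapacity (2013-07-22 to 2014-03-30), pushing the deadline to 2014-08-06.
None of the other events listed affects the running of the period under the stated rules.
Filing on 2014-10-30 missed the 2014-08-06 deadline — the action is time-barred.

TIME-BARRED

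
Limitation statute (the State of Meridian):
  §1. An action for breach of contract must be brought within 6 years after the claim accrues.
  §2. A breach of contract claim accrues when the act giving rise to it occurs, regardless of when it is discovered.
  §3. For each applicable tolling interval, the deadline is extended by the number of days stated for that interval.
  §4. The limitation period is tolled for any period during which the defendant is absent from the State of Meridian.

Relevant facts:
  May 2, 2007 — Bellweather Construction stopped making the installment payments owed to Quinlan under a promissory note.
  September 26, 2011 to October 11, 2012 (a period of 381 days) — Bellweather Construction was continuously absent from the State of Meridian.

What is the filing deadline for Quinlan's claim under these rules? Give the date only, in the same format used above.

May 18, 2014

The claim accrued on May 2, 2007, the date of the act.
The untolled deadline — 6 years after May 2, 2007 — is May 2, 2013.
Because the defendant's absence from the jurisdiction ran from September 26, 2011 to October 11, 2012, the deadline is extended by 381 days to May 18, 2014.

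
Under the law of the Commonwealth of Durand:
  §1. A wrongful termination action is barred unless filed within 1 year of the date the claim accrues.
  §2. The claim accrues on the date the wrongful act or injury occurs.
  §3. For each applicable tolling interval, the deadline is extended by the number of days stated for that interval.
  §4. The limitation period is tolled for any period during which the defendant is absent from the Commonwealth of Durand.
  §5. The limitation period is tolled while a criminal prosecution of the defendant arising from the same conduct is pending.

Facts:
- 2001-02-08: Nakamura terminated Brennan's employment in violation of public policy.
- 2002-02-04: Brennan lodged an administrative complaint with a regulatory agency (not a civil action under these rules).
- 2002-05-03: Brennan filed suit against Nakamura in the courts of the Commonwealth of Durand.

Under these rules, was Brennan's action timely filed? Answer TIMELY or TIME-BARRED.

The limitation period began to run on 2001-02-08.
Adding the 1 year base period to 2001-02-08 gives a deadline of 2002-02-08, before any tolling.
Nothing else in the chronology tolls or restarts the period.
Filing on 2002-05-03 missed the 2002-02-08 deadline — the action is time-barred.

TIME-BARRED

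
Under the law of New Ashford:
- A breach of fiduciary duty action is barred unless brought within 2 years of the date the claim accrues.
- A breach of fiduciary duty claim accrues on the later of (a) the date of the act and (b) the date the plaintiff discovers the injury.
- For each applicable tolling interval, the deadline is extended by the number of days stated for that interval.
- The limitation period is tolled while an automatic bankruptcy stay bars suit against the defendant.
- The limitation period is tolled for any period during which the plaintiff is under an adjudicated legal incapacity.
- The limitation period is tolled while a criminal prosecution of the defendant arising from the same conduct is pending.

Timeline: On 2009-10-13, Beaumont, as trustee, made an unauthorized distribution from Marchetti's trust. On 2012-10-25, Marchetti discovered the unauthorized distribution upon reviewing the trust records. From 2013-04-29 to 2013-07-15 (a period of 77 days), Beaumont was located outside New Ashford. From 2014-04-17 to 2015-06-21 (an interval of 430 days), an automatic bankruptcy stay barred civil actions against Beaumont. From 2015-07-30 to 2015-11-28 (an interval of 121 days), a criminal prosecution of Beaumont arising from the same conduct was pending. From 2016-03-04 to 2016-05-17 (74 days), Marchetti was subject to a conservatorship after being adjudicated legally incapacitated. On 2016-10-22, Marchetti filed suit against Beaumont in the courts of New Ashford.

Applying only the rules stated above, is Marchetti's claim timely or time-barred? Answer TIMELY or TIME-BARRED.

Taking the later of the act (2009-10-13) and discovery (2012-10-25), the claim accrued on 2012-10-25.
2 years from 2012-10-25 is 2014-10-25.
The period was tolled for 430 days by the automatic bankruptcy stay (2014-04-17 to 2015-06-21), pushing the deadline to 2015-12-29.
Because the pending criminal prosecution ran from 2015-07-30 to 2015-11-28, the deadline is extended by 121 days to 2016-04-28.
The plaintiff's legal incapacity from 2016-03-04 to 2016-05-17 tolled the period for 74 days, extending the deadline to 2016-07-11.
No stated provision tolls the period for the defendant's absence, so the interval from 2013-04-29 to 2013-07-15 has no effect on the deadline.
The 2016-10-22 filing falls after the 2016-07-11 deadline; the claim is time-barred.

TIME-BARRED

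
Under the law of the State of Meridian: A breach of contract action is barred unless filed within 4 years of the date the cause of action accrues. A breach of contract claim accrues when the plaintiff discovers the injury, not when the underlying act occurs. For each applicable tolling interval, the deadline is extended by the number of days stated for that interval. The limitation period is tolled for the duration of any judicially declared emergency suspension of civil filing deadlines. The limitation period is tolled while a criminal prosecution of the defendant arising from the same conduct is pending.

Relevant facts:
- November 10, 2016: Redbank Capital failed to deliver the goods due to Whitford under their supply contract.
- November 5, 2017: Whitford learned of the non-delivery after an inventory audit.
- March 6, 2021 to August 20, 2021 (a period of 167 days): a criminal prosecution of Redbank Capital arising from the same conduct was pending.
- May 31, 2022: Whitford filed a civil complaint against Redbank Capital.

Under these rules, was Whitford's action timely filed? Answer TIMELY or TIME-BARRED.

Under the discovery rule, the claim accrued on November 5, 2017, when Whitford discovered the injury — not on the November 10, 2016 date of the underlying act.
Adding the 4 years base period to November 5, 2017 gives a deadline of November 5, 2021, before any tolling.
The pending criminal prosecution from March 6, 2021 to August 20, 2021 tolled the period for 167 days, extending the deadline to April 21, 2022.
Filing on May 31, 2022 missed the April 21, 2022 deadline — the action is time-barred.

TIME-BARRED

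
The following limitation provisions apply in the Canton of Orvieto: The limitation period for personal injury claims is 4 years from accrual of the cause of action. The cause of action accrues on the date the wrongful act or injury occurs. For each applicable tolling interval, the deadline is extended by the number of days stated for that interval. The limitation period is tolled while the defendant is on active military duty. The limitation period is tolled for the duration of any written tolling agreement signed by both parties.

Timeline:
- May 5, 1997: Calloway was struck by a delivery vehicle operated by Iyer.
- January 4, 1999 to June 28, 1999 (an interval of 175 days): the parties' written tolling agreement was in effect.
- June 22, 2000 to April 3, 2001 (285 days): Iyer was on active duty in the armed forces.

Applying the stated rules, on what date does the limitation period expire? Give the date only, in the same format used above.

August 8, 2002

The cause of action accrued on May 5, 1997, the date of the act.
4 years from May 5, 1997 is May 5, 2001.
The period was tolled for 175 days by the written tolling agreement (January 4, 1999 to June 28, 1999), pushing the deadline to October 27, 2001.
The period was tolled for 285 days by the defendant's active military service (June 22, 2000 to April 3, 2001), pushing the deadline to August 8, 2002.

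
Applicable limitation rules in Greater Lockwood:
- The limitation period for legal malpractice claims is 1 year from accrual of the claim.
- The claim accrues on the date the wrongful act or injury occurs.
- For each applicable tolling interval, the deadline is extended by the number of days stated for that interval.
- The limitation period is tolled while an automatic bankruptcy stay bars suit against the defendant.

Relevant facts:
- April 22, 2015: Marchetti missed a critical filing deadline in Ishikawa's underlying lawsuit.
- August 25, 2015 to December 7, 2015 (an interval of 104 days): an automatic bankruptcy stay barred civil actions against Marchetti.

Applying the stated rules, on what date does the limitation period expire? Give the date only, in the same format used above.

The limitation period began to run on April 22, 2015.
1 year from April 22, 2015 is April 22, 2016.
Because the automatic bankruptcy stay ran from August 25, 2015 to December 7, 2015, the deadline is extended by 104 days to August 4, 2016.

August 4, 2016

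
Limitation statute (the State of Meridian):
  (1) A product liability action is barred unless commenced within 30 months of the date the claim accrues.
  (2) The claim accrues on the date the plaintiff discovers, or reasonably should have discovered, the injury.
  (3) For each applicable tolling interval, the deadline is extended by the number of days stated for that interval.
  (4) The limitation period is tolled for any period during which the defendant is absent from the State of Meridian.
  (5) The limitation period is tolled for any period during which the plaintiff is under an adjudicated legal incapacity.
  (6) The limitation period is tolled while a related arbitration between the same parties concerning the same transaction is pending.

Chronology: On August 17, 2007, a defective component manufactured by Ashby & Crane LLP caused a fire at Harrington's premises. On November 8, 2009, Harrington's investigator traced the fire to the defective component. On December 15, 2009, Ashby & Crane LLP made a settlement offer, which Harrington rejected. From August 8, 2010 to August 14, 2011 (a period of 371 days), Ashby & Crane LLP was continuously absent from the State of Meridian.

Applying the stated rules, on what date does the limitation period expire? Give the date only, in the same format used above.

Accrual is tied to discovery, so the period began on November 8, 2009 rather than on August 17, 2007 when the act occurred.
The untolled deadline — 30 months after November 8, 2009 — is May 8, 2012.
The period was tolled for 371 days by the defendant's absence from the jurisdiction (August 8, 2010 to August 14, 2011), pushing the deadline to May 14, 2013.
None of the other events listed affects the running of the period under the stated rules.

May 14, 2013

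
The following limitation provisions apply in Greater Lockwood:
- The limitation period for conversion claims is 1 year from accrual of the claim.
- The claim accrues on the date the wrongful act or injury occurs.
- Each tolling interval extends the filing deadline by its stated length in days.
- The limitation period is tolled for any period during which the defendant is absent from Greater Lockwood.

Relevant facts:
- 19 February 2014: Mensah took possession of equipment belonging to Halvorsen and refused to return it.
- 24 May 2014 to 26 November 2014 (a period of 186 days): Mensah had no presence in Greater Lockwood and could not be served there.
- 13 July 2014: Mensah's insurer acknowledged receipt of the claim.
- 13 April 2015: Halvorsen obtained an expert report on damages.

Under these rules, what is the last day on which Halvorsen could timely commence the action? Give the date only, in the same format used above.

The limitation period began to run on 19 February 2014.
Adding the 1 year base period to 19 February 2014 gives a deadline of 19 February 2015, before any tolling.
Because the defendant's absence from the jurisdiction ran from 24 May 2014 to 26 November 2014, the deadline is extended by 186 days to 24 August 2015.
None of the other events listed affects the running of the period under the stated rules.

24 August 2015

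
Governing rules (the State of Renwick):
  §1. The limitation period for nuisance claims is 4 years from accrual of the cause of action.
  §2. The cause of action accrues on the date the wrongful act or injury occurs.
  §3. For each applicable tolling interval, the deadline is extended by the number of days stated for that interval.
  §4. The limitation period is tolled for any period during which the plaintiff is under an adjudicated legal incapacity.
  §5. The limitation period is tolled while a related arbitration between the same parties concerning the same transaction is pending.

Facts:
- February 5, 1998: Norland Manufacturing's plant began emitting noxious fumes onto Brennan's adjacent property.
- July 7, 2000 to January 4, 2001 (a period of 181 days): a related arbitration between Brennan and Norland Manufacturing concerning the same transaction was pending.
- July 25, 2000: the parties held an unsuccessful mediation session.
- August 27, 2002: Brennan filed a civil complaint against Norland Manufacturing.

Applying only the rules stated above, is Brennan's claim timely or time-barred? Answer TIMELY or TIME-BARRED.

TIME-BARRED

The limitation period began to run on February 5, 1998.
Adding the 4 years base period to February 5, 1998 gives a deadline of February 5, 2002, before any tolling.
The period was tolled for 181 days by the pending related arbitration (July 7, 2000 to January 4, 2001), pushing the deadline to August 5, 2002.
The other events in the timeline have no effect on the limitation period under the stated rules.
Filing on August 27, 2002 missed the August 5, 2002 deadline — the action is time-barred.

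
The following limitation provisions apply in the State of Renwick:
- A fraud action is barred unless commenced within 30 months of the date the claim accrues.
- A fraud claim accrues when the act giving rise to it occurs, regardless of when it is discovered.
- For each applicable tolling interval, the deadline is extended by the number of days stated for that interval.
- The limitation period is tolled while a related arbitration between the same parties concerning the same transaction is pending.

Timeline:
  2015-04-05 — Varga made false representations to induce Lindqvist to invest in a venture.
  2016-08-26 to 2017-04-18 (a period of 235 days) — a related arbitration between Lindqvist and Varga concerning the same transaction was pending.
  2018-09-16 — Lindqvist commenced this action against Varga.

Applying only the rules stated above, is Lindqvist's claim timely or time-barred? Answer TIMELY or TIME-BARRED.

TIME-BARRED

The limitation period began to run on 2015-04-05.
30 months from 2015-04-05 is 2017-10-05.
Because the pending related arbitration ran from 2016-08-26 to 2017-04-18, the deadline is extended by 235 days to 2018-05-28.
Lindqvist filed on 2018-09-16, after the 2018-05-28 deadline, so the action is time-barred.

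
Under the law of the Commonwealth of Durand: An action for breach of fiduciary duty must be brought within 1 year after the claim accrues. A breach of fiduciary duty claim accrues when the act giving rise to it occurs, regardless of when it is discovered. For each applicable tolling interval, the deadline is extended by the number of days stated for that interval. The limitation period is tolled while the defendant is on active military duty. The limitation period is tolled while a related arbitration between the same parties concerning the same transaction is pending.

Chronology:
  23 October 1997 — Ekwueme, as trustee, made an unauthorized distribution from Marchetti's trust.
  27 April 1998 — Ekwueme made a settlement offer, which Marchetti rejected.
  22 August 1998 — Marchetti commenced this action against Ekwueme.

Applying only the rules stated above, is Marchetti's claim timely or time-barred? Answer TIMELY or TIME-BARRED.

The claim accrued on 23 October 1997, the date of the act.
Adding the 1 year base period to 23 October 1997 gives a deadline of 23 October 1998, before any tolling.
Nothing else in the chronology tolls or restarts the period.
Marchetti filed on 22 August 1998, before the 23 October 1998 deadline, so the action is timely.

TIMELY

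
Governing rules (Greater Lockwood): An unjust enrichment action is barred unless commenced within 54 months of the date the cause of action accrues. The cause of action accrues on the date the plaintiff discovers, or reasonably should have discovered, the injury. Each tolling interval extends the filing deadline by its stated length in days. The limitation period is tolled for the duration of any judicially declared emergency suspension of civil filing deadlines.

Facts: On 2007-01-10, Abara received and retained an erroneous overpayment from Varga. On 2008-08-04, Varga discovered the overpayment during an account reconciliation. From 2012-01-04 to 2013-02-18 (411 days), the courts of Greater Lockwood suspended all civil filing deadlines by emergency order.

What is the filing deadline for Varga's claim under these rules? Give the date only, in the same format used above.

2014-03-22

The claim did not accrue until Varga discovered the injury on 2008-08-04; the 2007-01-10 act date does not start the clock under the stated rule.
Adding the 54 months base period to 2008-08-04 gives a deadline of 2013-02-04, before any tolling.
Because the emergency suspension of filing deadlines ran from 2012-01-04 to 2013-02-18, the deadline is extended by 411 days to 2014-03-22.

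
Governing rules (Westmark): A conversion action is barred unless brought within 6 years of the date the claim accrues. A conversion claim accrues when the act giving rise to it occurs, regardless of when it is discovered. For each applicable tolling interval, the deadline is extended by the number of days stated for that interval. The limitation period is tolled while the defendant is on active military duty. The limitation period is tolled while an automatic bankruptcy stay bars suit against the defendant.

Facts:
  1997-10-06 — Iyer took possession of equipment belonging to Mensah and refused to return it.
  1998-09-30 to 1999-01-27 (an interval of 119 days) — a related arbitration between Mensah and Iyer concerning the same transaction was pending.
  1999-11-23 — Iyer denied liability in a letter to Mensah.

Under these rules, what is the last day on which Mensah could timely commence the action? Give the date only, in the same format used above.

2003-10-06

The limitation period began to run on 1997-10-06.
Adding the 6 years base period to 1997-10-06 gives a deadline of 2003-10-06, before any tolling.
Although a pending arbitration ran from 1998-09-30 to 1999-01-27, the stated rules do not make that a tolling event, so it is disregarded.
Nothing else in the chronology tolls or restarts the period.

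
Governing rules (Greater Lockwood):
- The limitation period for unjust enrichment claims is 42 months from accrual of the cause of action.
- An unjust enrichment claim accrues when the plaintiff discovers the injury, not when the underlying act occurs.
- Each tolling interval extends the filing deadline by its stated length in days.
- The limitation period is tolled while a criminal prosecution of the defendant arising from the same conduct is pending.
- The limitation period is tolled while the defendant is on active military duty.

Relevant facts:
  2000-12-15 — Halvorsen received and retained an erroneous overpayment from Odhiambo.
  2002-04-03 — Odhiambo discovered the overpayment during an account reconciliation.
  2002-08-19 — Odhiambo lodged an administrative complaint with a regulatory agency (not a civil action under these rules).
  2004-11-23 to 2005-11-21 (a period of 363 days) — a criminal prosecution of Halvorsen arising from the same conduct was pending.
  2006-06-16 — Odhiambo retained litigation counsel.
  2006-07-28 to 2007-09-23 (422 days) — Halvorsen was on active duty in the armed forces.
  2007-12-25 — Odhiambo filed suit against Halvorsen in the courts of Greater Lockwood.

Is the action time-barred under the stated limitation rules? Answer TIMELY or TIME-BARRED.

The claim did not accrue until Odhiambo discovered the injury on 2002-04-03; the 2000-12-15 act date does not start the clock under the stated rule.
Adding the 42 months base period to 2002-04-03 gives a deadline of 2005-10-03, before any tolling.
The pending criminal prosecution from 2004-11-23 to 2005-11-21 tolled the period for 363 days, extending the deadline to 2006-10-01.
The defendant's active military service from 2006-07-28 to 2007-09-23 tolled the period for 422 days, extending the deadline to 2007-11-27.
Nothing else in the chronology tolls or restarts the period.
Filing on 2007-12-25 missed the 2007-11-27 deadline — the action is time-barred.

TIME-BARRED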